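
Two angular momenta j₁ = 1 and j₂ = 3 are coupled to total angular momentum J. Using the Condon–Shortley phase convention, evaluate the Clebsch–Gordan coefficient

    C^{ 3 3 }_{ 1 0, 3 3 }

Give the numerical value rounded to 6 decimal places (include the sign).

−√(3/4) ≈ -0.866025

√[7·1!1!5!/8! · 1!1!6!0!6!0!] = √(10800)
  +(−1)^1/∏(1,0,0,5,1,0)! = -1/120  (running -1/120)
⟨..|..⟩ = √(10800)·(-1/120) = -0.866025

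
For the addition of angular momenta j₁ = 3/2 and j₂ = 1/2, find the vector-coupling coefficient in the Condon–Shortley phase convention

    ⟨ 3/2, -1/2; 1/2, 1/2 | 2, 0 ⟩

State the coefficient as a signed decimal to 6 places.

triangle: 0!×3!×1!/5! = 6/120
(j±m)!: 1!×2!×1!×0!×2!×2! = 8
prefactor² = (2J+1)×Δ×N² = 2
  k=0: +1/(0!×0!×2!×1!×1!×0!) = 1/2
Σ = 1/2  ⇒  CG² = 2×1/2² = 1/2
CG = +√(1/2) = +0.707107

+√(1/2) ≈ +0.707107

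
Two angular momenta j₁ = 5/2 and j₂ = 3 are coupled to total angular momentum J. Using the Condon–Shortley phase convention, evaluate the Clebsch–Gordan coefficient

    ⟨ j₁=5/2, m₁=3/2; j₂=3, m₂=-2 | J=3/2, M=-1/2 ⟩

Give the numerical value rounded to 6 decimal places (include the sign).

triangle: 4!·1!·2!/8! = 48/40320
(j±m)!: 4!·1!·1!·5!·1!·2! = 5760
prefactor² = (2J+1)·Δ·N² = 192/7
  k=0: +1/(0!·4!·1!·1!·0!·1!) = 1/24
  k=1: −1/(1!·3!·0!·0!·1!·2!) = -1/12
Σ = -1/24  ⇒  CG² = 192/7·(-1/24)² = 1/21
CG = −√(1/21) = -0.218218

-0.218218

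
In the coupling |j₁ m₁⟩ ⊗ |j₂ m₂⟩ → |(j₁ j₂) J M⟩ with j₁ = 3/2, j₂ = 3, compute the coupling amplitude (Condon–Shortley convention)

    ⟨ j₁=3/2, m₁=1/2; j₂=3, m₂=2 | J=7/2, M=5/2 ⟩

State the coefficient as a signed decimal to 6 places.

−√(1/7) = -0.377964

√[8·1!2!5!/9! · 2!1!5!1!6!1!] = √(6400/7)
  +(−1)^0/∏(0,1,1,5,1,0)! = 1/120  (running 1/120)
  +(−1)^1/∏(1,0,0,4,2,1)! = -1/48  (running -1/80)
⟨..|..⟩ = √(6400/7)·(-1/80) = -0.377964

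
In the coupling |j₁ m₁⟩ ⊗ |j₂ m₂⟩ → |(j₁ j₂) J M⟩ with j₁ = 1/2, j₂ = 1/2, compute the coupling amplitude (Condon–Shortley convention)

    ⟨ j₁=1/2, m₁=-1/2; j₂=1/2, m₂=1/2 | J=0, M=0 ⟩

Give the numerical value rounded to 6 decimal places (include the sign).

-0.707107  (= −√(1/2))

√[1·1!0!0!/2! · 0!1!1!0!0!0!] = √(1/2)
  +(−1)^1/∏(1,0,0,0,0,0)! = -1  (running -1)
⟨..|..⟩ = √(1/2)·(-1) = -0.707107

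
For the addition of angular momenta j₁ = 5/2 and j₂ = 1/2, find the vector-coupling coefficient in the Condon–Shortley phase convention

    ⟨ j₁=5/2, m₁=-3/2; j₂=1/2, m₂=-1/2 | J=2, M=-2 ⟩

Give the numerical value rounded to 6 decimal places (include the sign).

+√(1/6) ≈ +0.408248

triangle: 1!×4!×0!/6! = 24/720
(j±m)!: 1!×4!×0!×1!×0!×4! = 576
prefactor² = (2J+1)×Δ×N² = 96
  k=0: +1/(0!×1!×4!×0!×0!×0!) = 1/24
Σ = 1/24  ⇒  CG² = 96×1/24² = 1/6
CG = +√(1/6) = +0.408248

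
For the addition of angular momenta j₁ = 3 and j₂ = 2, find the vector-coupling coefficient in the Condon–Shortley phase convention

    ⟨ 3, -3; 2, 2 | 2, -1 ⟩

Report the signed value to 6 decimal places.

triangle: 3!*3!*1!/8! = 36/40320
(j±m)!: 0!*6!*4!*0!*1!*3! = 103680
prefactor² = (2J+1)*Δ*N² = 3240/7
  k=3: −1/(3!*0!*3!*1!*0!*0!) = -1/36
Σ = -1/36  ⇒  CG² = 3240/7*(-1/36)² = 5/14
CG = −√(5/14) = -0.597614

−√(5/14) ≈ -0.597614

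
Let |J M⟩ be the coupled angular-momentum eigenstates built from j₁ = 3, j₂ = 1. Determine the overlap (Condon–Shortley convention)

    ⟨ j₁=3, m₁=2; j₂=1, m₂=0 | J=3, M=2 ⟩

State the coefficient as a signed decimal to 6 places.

+√(1/3) = +0.577350

triangle: 1!*5!*1!/8! = 120/40320
(j±m)!: 5!*1!*1!*1!*5!*1! = 14400
prefactor² = (2J+1)*Δ*N² = 300
  k=0: +1/(0!*1!*1!*1!*4!*0!) = 1/24
  k=1: −1/(1!*0!*0!*0!*5!*1!) = -1/120
Σ = 1/30  ⇒  CG² = 300*1/30² = 1/3
CG = +√(1/3) = +0.577350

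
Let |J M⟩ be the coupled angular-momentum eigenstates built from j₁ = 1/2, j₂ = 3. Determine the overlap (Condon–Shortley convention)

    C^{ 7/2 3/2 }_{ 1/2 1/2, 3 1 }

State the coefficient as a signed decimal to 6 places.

+0.845154

√[8·0!1!6!/8! · 1!0!4!2!5!2!] = √(11520/7)
  +(−1)^0/∏(0,0,0,4,1,2)! = 1/48  (running 1/48)
⟨..|..⟩ = √(11520/7)·(1/48) = +0.845154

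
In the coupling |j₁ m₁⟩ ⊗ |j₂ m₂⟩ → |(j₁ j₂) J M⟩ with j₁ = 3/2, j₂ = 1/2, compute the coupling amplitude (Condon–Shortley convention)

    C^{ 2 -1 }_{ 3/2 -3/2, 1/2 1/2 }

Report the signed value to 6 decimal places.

j₁+j₂−J=0  J+j₁−j₂=3  J−j₁+j₂=1  j₁+j₂+J+1=5
(j₁±m₁, j₂±m₂, J±M) = (0,3,1,0,1,3)
P² = 9
sum k=0..0:
  [0] +1/6 = 1/6
S = 1/6
C² = P²·S² = 1/4 ; C = +0.500000

+√(1/4) = +0.500000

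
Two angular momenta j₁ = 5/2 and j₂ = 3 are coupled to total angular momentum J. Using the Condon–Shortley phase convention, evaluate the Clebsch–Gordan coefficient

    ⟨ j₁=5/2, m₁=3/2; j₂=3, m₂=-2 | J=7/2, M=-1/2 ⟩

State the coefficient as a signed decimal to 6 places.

+√(20/63) ≈ +0.563436

√[8·2!3!4!/10! · 4!1!1!5!3!4!] = √(9216/35)
  +(−1)^0/∏(0,2,1,1,2,3)! = 1/24  (running 1/24)
  +(−1)^1/∏(1,1,0,0,3,4)! = -1/144  (running 5/144)
⟨..|..⟩ = √(9216/35)·(5/144) = +0.563436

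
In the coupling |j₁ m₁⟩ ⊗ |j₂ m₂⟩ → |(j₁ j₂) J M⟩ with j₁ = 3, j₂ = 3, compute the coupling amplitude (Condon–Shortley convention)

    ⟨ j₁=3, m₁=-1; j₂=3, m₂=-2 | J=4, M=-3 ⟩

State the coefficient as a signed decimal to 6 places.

-0.301511

triangle: 2!·4!·4!/11! = 1152/39916800
(j±m)!: 2!·4!·1!·5!·1!·7! = 29030400
prefactor² = (2J+1)·Δ·N² = 82944/11
  k=0: +1/(0!·2!·4!·1!·0!·3!) = 1/288
  k=1: −1/(1!·1!·3!·0!·1!·4!) = -1/144
Σ = -1/288  ⇒  CG² = 82944/11·(-1/288)² = 1/11
CG = −√(1/11) = -0.301511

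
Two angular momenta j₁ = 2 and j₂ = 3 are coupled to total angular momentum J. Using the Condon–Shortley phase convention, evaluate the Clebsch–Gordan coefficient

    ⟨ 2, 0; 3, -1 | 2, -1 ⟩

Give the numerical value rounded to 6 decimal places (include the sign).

-0.377964  (= −√(1/7))

triangle: 3!·1!·3!/8! = 36/40320
(j±m)!: 2!·2!·2!·4!·1!·3! = 1152
prefactor² = (2J+1)·Δ·N² = 36/7
  k=1: −1/(1!·2!·1!·1!·0!·2!) = -1/4
  k=2: +1/(2!·1!·0!·0!·1!·3!) = 1/12
Σ = -1/6  ⇒  CG² = 36/7·(-1/6)² = 1/7
CG = −√(1/7) = -0.377964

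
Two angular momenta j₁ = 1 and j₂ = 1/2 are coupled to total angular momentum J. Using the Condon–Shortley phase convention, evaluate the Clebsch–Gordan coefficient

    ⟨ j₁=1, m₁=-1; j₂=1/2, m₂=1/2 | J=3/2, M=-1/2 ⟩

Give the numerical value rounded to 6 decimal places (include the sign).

+0.577350

j₁+j₂−J=0  J+j₁−j₂=2  J−j₁+j₂=1  j₁+j₂+J+1=4
(j₁±m₁, j₂±m₂, J±M) = (0,2,1,0,1,2)
P² = 4/3
sum k=0..0:
  [0] +1/2 = 1/2
S = 1/2
C² = P²·S² = 1/3 ; C = +0.577350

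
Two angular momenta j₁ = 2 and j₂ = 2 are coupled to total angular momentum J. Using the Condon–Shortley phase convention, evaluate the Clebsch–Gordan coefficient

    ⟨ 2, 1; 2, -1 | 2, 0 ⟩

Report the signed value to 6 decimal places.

√[5·2!2!2!/7! · 3!1!1!3!2!2!] = √(8/7)
  +(−1)^0/∏(0,2,1,1,1,1)! = 1/2  (running 1/2)
  +(−1)^1/∏(1,1,0,0,2,2)! = -1/4  (running 1/4)
⟨..|..⟩ = √(8/7)·(1/4) = +0.267261

+0.267261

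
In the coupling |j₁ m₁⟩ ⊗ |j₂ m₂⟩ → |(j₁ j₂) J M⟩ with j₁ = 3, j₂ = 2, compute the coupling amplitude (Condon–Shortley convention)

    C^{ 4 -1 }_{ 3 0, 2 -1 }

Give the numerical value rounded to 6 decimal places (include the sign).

triangle: 1!×5!×3!/10! = 720/3628800
(j±m)!: 3!×3!×1!×3!×3!×5! = 155520
prefactor² = (2J+1)×Δ×N² = 1944/7
  k=0: +1/(0!×1!×3!×1!×2!×2!) = 1/24
  k=1: −1/(1!×0!×2!×0!×3!×3!) = -1/72
Σ = 1/36  ⇒  CG² = 1944/7×1/36² = 3/14
CG = +√(3/14) = +0.462910

+0.462910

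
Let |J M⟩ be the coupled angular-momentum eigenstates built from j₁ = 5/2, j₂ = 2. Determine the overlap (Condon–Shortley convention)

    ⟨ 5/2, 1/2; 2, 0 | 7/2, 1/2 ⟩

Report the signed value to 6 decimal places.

+0.195180

√[8·1!4!3!/9! · 3!2!2!2!4!3!] = √(768/35)
  +(−1)^0/∏(0,1,2,2,2,1)! = 1/8  (running 1/8)
  +(−1)^1/∏(1,0,1,1,3,2)! = -1/12  (running 1/24)
⟨..|..⟩ = √(768/35)·(1/24) = +0.195180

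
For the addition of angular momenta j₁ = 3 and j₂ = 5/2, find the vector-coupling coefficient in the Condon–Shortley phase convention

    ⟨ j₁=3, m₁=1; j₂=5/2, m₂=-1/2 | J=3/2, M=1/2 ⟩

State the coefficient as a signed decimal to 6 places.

−√(1/105) = -0.097590

√[4·4!2!1!/8! · 4!2!2!3!2!1!] = √(192/35)
  +(−1)^1/∏(1,3,1,1,1,0)! = -1/6  (running -1/6)
  +(−1)^2/∏(2,2,0,0,2,1)! = 1/8  (running -1/24)
⟨..|..⟩ = √(192/35)·(-1/24) = -0.097590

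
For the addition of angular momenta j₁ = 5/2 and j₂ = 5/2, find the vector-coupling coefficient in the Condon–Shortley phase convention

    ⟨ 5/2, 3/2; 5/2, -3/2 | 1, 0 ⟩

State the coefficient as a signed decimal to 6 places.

-0.358569  (= −√(9/70))

triangle: 4!·1!·1!/7! = 24/5040
(j±m)!: 4!·1!·1!·4!·1!·1! = 576
prefactor² = (2J+1)·Δ·N² = 288/35
  k=0: +1/(0!·4!·1!·1!·0!·0!) = 1/24
  k=1: −1/(1!·3!·0!·0!·1!·1!) = -1/6
Σ = -1/8  ⇒  CG² = 288/35·(-1/8)² = 9/70
CG = −√(9/70) = -0.358569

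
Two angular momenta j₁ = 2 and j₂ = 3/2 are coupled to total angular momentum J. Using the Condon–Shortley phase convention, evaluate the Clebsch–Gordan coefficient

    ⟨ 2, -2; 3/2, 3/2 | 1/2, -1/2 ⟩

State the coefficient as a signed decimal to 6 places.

j₁+j₂−J=3  J+j₁−j₂=1  J−j₁+j₂=0  j₁+j₂+J+1=5
(j₁±m₁, j₂±m₂, J±M) = (0,4,3,0,0,1)
P² = 72/5
sum k=3..3:
  [3] −1/6 = -1/6
S = -1/6
C² = P²·S² = 2/5 ; C = -0.632456

−√(2/5) = -0.632456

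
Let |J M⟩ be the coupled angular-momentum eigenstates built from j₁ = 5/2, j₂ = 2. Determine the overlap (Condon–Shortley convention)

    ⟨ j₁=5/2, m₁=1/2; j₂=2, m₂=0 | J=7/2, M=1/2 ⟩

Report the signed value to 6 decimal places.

+0.195180

√[8·1!4!3!/9! · 3!2!2!2!4!3!] = √(768/35)
  +(−1)^0/∏(0,1,2,2,2,1)! = 1/8  (running 1/8)
  +(−1)^1/∏(1,0,1,1,3,2)! = -1/12  (running 1/24)
⟨..|..⟩ = √(768/35)·(1/24) = +0.195180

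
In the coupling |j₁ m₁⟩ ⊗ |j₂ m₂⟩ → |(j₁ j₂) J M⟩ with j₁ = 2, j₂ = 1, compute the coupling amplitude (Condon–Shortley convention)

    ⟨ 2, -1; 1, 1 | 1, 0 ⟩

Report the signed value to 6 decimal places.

+0.547723

j₁+j₂−J=2  J+j₁−j₂=2  J−j₁+j₂=0  j₁+j₂+J+1=5
(j₁±m₁, j₂±m₂, J±M) = (1,3,2,0,1,1)
P² = 6/5
sum k=2..2:
  [2] +1/2 = 1/2
S = 1/2
C² = P²·S² = 3/10 ; C = +0.547723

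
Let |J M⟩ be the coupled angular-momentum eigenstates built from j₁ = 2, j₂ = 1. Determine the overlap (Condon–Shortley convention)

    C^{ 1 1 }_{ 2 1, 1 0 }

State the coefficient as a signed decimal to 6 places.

-0.547723

triangle: 2!×2!×0!/5! = 4/120
(j±m)!: 3!×1!×1!×1!×2!×0! = 12
prefactor² = (2J+1)×Δ×N² = 6/5
  k=1: −1/(1!×1!×0!×0!×2!×0!) = -1/2
Σ = -1/2  ⇒  CG² = 6/5×(-1/2)² = 3/10
CG = −√(3/10) = -0.547723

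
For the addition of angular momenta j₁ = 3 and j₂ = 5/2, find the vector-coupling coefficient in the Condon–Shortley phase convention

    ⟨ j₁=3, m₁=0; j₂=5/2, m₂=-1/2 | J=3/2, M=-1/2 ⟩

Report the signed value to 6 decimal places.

√[4·4!2!1!/8! · 3!3!2!3!1!2!] = √(144/35)
  +(−1)^1/∏(1,3,2,1,0,0)! = -1/12  (running -1/12)
  +(−1)^2/∏(2,2,1,0,1,1)! = 1/4  (running 1/6)
⟨..|..⟩ = √(144/35)·(1/6) = +0.338062

+√(4/35) = +0.338062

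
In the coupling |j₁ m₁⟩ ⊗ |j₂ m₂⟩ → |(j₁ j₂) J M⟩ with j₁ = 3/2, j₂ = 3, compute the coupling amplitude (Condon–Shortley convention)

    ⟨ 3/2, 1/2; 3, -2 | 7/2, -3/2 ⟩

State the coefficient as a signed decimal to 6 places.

triangle: 1!*2!*5!/9! = 240/362880
(j±m)!: 2!*1!*1!*5!*2!*5! = 57600
prefactor² = (2J+1)*Δ*N² = 6400/21
  k=0: +1/(0!*1!*1!*1!*1!*4!) = 1/24
  k=1: −1/(1!*0!*0!*0!*2!*5!) = -1/240
Σ = 3/80  ⇒  CG² = 6400/21*3/80² = 3/7
CG = +√(3/7) = +0.654654

+0.654654  (= +√(3/7))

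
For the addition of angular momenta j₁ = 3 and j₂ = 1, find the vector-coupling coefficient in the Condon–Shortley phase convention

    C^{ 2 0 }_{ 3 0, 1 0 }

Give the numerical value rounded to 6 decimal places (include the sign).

−√(3/7) ≈ -0.654654

triangle: 2!*4!*0!/7! = 48/5040
(j±m)!: 3!*3!*1!*1!*2!*2! = 144
prefactor² = (2J+1)*Δ*N² = 48/7
  k=1: −1/(1!*1!*2!*0!*2!*0!) = -1/4
Σ = -1/4  ⇒  CG² = 48/7*(-1/4)² = 3/7
CG = −√(3/7) = -0.654654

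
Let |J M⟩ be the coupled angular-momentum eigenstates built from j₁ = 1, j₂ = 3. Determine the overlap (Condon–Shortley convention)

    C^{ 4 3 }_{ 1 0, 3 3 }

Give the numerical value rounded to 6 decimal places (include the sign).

+0.500000

√[9·0!2!6!/9! · 1!1!6!0!7!1!] = √(129600)
  +(−1)^0/∏(0,0,1,6,1,0)! = 1/720  (running 1/720)
⟨..|..⟩ = √(129600)·(1/720) = +0.500000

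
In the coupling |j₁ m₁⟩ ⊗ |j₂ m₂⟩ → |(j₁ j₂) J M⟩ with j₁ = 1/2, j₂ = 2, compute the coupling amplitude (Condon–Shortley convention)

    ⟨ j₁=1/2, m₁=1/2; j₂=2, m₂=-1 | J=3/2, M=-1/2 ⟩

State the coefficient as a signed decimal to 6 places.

+√(3/5) ≈ +0.774597

√[4·1!0!3!/5! · 1!0!1!3!1!2!] = √(12/5)
  +(−1)^0/∏(0,1,0,1,0,2)! = 1/2  (running 1/2)
⟨..|..⟩ = √(12/5)·(1/2) = +0.774597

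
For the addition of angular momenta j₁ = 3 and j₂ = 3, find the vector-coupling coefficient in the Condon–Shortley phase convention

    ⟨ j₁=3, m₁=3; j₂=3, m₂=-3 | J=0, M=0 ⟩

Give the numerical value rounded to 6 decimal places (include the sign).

+0.377964  (= +√(1/7))

√[1·6!0!0!/7! · 6!0!0!6!0!0!] = √(518400/7)
  +(−1)^0/∏(0,6,0,0,0,0)! = 1/720  (running 1/720)
⟨..|..⟩ = √(518400/7)·(1/720) = +0.377964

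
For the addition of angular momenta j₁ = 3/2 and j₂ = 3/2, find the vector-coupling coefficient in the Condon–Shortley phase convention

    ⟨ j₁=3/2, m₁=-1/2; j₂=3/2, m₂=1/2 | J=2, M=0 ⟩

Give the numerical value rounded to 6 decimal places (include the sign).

-0.500000

j₁+j₂−J=1  J+j₁−j₂=2  J−j₁+j₂=2  j₁+j₂+J+1=6
(j₁±m₁, j₂±m₂, J±M) = (1,2,2,1,2,2)
P² = 4/9
sum k=0..1:
  [0] +1/4 = 1/4
  [1] −1/1 = -1
S = -3/4
C² = P²·S² = 1/4 ; C = -0.500000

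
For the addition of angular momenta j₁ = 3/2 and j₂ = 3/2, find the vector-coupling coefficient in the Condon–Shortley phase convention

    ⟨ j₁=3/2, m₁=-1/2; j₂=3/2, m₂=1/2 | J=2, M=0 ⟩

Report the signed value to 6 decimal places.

-0.500000  (= −√(1/4))

√[5·1!2!2!/6! · 1!2!2!1!2!2!] = √(4/9)
  +(−1)^0/∏(0,1,2,2,0,0)! = 1/4  (running 1/4)
  +(−1)^1/∏(1,0,1,1,1,1)! = -1  (running -3/4)
⟨..|..⟩ = √(4/9)·(-3/4) = -0.500000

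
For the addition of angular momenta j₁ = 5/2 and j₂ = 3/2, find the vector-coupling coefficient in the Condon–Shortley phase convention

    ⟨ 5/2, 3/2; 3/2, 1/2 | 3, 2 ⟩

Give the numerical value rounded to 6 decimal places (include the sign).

√[7·1!4!2!/8! · 4!1!2!1!5!1!] = √(48)
  +(−1)^0/∏(0,1,1,2,3,0)! = 1/12  (running 1/12)
  +(−1)^1/∏(1,0,0,1,4,1)! = -1/24  (running 1/24)
⟨..|..⟩ = √(48)·(1/24) = +0.288675

+0.288675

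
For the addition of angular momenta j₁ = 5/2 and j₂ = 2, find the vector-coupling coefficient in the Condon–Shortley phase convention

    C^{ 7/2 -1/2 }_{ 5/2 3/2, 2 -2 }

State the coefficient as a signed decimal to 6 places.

√[8·1!4!3!/9! · 4!1!0!4!3!4!] = √(9216/35)
  +(−1)^0/∏(0,1,1,0,3,3)! = 1/36  (running 1/36)
⟨..|..⟩ = √(9216/35)·(1/36) = +0.450749

+0.450749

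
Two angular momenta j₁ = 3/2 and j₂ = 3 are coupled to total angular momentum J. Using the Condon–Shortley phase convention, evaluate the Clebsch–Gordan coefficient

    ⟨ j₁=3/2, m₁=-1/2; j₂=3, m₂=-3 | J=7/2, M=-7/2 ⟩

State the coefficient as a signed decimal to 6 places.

+0.816497  (= +√(2/3))

j₁+j₂−J=1  J+j₁−j₂=2  J−j₁+j₂=5  j₁+j₂+J+1=9
(j₁±m₁, j₂±m₂, J±M) = (1,2,0,6,0,7)
P² = 38400
sum k=0..0:
  [0] +1/240 = 1/240
S = 1/240
C² = P²·S² = 2/3 ; C = +0.816497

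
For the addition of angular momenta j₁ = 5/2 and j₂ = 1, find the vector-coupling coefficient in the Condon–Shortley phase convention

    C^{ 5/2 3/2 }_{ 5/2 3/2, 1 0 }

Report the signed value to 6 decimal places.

+√(9/35) = +0.507093

j₁+j₂−J=1  J+j₁−j₂=4  J−j₁+j₂=1  j₁+j₂+J+1=7
(j₁±m₁, j₂±m₂, J±M) = (4,1,1,1,4,1)
P² = 576/35
sum k=0..1:
  [0] +1/6 = 1/6
  [1] −1/24 = -1/24
S = 1/8
C² = P²·S² = 9/35 ; C = +0.507093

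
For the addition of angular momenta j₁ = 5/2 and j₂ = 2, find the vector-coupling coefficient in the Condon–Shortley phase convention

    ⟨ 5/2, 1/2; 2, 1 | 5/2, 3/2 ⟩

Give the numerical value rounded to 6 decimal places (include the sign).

triangle: 2!×3!×2!/8! = 24/40320
(j±m)!: 3!×2!×3!×1!×4!×1! = 1728
prefactor² = (2J+1)×Δ×N² = 216/35
  k=1: −1/(1!×1!×1!×2!×2!×0!) = -1/4
  k=2: +1/(2!×0!×0!×1!×3!×1!) = 1/12
Σ = -1/6  ⇒  CG² = 216/35×(-1/6)² = 6/35
CG = −√(6/35) = -0.414039

−√(6/35) = -0.414039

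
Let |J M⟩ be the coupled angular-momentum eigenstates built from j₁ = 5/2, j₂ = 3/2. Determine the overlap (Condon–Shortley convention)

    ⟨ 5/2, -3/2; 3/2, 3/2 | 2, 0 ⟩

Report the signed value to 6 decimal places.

√[5·2!3!1!/7! · 1!4!3!0!2!2!] = √(48/7)
  +(−1)^2/∏(2,0,2,1,1,0)! = 1/4  (running 1/4)
⟨..|..⟩ = √(48/7)·(1/4) = +0.654654

+0.654654  (= +√(3/7))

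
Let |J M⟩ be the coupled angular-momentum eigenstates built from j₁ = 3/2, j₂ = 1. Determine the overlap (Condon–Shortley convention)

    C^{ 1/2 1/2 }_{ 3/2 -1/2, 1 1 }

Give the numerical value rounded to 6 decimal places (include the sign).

j₁+j₂−J=2  J+j₁−j₂=1  J−j₁+j₂=0  j₁+j₂+J+1=4
(j₁±m₁, j₂±m₂, J±M) = (1,2,2,0,1,0)
P² = 2/3
sum k=2..2:
  [2] +1/2 = 1/2
S = 1/2
C² = P²·S² = 1/6 ; C = +0.408248

+0.408248  (= +√(1/6))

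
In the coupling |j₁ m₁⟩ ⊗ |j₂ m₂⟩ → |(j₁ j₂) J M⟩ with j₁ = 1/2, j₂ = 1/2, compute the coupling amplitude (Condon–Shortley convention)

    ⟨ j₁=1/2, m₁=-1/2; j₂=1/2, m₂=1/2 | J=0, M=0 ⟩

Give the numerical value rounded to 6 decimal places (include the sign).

√[1·1!0!0!/2! · 0!1!1!0!0!0!] = √(1/2)
  +(−1)^1/∏(1,0,0,0,0,0)! = -1  (running -1)
⟨..|..⟩ = √(1/2)·(-1) = -0.707107

-0.707107  (= −√(1/2))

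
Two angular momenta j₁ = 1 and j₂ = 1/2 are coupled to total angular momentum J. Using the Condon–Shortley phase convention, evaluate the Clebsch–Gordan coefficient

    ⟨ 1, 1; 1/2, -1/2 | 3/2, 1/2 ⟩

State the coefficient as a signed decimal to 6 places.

triangle: 0!*2!*1!/4! = 2/24
(j±m)!: 2!*0!*0!*1!*2!*1! = 4
prefactor² = (2J+1)*Δ*N² = 4/3
  k=0: +1/(0!*0!*0!*0!*2!*1!) = 1/2
Σ = 1/2  ⇒  CG² = 4/3*1/2² = 1/3
CG = +√(1/3) = +0.577350

+√(1/3) = +0.577350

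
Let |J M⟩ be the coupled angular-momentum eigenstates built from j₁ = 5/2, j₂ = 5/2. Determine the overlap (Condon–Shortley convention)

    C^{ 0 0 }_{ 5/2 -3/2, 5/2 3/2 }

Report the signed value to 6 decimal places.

√[1·5!0!0!/6! · 1!4!4!1!0!0!] = √(96)
  +(−1)^4/∏(4,1,0,0,0,0)! = 1/24  (running 1/24)
⟨..|..⟩ = √(96)·(1/24) = +0.408248

+√(1/6) = +0.408248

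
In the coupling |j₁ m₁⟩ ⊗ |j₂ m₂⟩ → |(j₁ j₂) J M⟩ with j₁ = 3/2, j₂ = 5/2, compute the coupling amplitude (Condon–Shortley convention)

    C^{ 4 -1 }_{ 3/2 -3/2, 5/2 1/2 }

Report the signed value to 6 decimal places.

+√(5/28) = +0.422577

√[9·0!3!5!/9! · 0!3!3!2!3!5!] = √(6480/7)
  +(−1)^0/∏(0,0,3,3,0,2)! = 1/72  (running 1/72)
⟨..|..⟩ = √(6480/7)·(1/72) = +0.422577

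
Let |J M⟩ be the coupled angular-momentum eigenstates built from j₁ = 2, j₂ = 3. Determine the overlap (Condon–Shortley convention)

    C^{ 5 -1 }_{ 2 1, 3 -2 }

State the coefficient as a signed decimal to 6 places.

+0.338062  (= +√(4/35))

triangle: 0!·4!·6!/11! = 17280/39916800
(j±m)!: 3!·1!·1!·5!·4!·6! = 12441600
prefactor² = (2J+1)·Δ·N² = 414720/7
  k=0: +1/(0!·0!·1!·1!·3!·5!) = 1/720
Σ = 1/720  ⇒  CG² = 414720/7·1/720² = 4/35
CG = +√(4/35) = +0.338062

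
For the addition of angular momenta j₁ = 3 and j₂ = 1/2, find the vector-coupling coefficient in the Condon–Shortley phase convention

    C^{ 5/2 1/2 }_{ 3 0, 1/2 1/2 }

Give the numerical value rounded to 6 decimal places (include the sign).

-0.654654

√[6·1!5!0!/7! · 3!3!1!0!3!2!] = √(432/7)
  +(−1)^1/∏(1,0,2,0,3,0)! = -1/12  (running -1/12)
⟨..|..⟩ = √(432/7)·(-1/12) = -0.654654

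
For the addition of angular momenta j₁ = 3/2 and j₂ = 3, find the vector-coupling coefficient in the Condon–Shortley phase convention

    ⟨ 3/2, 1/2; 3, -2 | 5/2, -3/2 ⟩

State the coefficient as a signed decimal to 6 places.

+√(1/14) = +0.267261

j₁+j₂−J=2  J+j₁−j₂=1  J−j₁+j₂=4  j₁+j₂+J+1=8
(j₁±m₁, j₂±m₂, J±M) = (2,1,1,5,1,4)
P² = 288/7
sum k=0..1:
  [0] +1/12 = 1/12
  [1] −1/24 = -1/24
S = 1/24
C² = P²·S² = 1/14 ; C = +0.267261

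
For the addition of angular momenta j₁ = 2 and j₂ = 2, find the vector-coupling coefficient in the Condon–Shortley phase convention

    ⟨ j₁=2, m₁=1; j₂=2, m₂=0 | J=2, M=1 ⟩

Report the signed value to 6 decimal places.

√[5·2!2!2!/7! · 3!1!2!2!3!1!] = √(8/7)
  +(−1)^0/∏(0,2,1,2,1,0)! = 1/4  (running 1/4)
  +(−1)^1/∏(1,1,0,1,2,1)! = -1/2  (running -1/4)
⟨..|..⟩ = √(8/7)·(-1/4) = -0.267261

-0.267261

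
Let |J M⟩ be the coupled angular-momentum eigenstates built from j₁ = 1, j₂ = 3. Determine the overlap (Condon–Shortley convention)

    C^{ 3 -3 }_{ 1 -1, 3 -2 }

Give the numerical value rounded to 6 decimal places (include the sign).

-0.500000  (= −√(1/4))

j₁+j₂−J=1  J+j₁−j₂=1  J−j₁+j₂=5  j₁+j₂+J+1=8
(j₁±m₁, j₂±m₂, J±M) = (0,2,1,5,0,6)
P² = 3600
sum k=1..1:
  [1] −1/120 = -1/120
S = -1/120
C² = P²·S² = 1/4 ; C = -0.500000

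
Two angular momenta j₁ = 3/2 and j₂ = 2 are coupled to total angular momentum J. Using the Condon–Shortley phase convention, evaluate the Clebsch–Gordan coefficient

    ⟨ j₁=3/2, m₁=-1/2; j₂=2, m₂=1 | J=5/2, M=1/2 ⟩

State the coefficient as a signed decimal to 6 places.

triangle: 1!·2!·3!/7! = 12/5040
(j±m)!: 1!·2!·3!·1!·3!·2! = 144
prefactor² = (2J+1)·Δ·N² = 72/35
  k=0: +1/(0!·1!·2!·3!·0!·0!) = 1/12
  k=1: −1/(1!·0!·1!·2!·1!·1!) = -1/2
Σ = -5/12  ⇒  CG² = 72/35·(-5/12)² = 5/14
CG = −√(5/14) = -0.597614

−√(5/14) = -0.597614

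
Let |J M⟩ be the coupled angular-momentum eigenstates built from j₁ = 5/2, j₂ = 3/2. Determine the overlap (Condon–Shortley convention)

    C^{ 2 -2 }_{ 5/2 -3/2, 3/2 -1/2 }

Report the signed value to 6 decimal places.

−√(8/21) = -0.617213

j₁+j₂−J=2  J+j₁−j₂=3  J−j₁+j₂=1  j₁+j₂+J+1=7
(j₁±m₁, j₂±m₂, J±M) = (1,4,1,2,0,4)
P² = 96/7
sum k=1..1:
  [1] −1/6 = -1/6
S = -1/6
C² = P²·S² = 8/21 ; C = -0.617213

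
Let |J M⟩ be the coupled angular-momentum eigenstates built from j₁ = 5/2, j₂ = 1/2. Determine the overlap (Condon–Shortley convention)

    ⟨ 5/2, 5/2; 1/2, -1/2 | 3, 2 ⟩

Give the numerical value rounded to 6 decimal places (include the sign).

+√(1/6) ≈ +0.408248

√[7·0!5!1!/7! · 5!0!0!1!5!1!] = √(2400)
  +(−1)^0/∏(0,0,0,0,5,1)! = 1/120  (running 1/120)
⟨..|..⟩ = √(2400)·(1/120) = +0.408248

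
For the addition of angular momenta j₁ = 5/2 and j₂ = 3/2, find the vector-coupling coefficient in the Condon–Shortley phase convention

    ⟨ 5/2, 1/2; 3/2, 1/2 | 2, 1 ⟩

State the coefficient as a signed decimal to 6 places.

-0.545545  (= −√(25/84))

j₁+j₂−J=2  J+j₁−j₂=3  J−j₁+j₂=1  j₁+j₂+J+1=7
(j₁±m₁, j₂±m₂, J±M) = (3,2,2,1,3,1)
P² = 12/7
sum k=1..2:
  [1] −1/2 = -1/2
  [2] +1/12 = 1/12
S = -5/12
C² = P²·S² = 25/84 ; C = -0.545545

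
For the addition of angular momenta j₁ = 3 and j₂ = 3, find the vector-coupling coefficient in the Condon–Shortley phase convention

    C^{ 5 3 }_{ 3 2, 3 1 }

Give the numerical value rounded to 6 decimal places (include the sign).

√[11·1!5!5!/12! · 5!1!4!2!8!2!] = √(153600)
  +(−1)^0/∏(0,1,1,4,4,1)! = 1/576  (running 1/576)
  +(−1)^1/∏(1,0,0,3,5,2)! = -1/1440  (running 1/960)
⟨..|..⟩ = √(153600)·(1/960) = +0.408248

+√(1/6) = +0.408248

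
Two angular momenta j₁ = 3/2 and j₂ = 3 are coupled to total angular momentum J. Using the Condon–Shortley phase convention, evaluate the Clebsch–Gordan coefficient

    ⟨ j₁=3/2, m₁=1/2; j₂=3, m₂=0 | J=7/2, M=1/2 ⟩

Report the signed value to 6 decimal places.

j₁+j₂−J=1  J+j₁−j₂=2  J−j₁+j₂=5  j₁+j₂+J+1=9
(j₁±m₁, j₂±m₂, J±M) = (2,1,3,3,4,3)
P² = 384/7
sum k=0..1:
  [0] +1/12 = 1/12
  [1] −1/24 = -1/24
S = 1/24
C² = P²·S² = 2/21 ; C = +0.308607

+√(2/21) = +0.308607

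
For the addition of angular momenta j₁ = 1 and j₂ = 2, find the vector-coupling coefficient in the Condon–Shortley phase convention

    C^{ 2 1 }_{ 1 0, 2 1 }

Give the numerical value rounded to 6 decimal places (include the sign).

-0.408248

triangle: 1!*1!*3!/6! = 6/720
(j±m)!: 1!*1!*3!*1!*3!*1! = 36
prefactor² = (2J+1)*Δ*N² = 3/2
  k=0: +1/(0!*1!*1!*3!*0!*0!) = 1/6
  k=1: −1/(1!*0!*0!*2!*1!*1!) = -1/2
Σ = -1/3  ⇒  CG² = 3/2*(-1/3)² = 1/6
CG = −√(1/6) = -0.408248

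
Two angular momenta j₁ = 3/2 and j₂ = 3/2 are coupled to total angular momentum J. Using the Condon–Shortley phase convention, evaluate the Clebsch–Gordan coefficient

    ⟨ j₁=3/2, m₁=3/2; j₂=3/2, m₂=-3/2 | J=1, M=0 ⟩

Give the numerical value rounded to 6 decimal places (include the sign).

triangle: 2!·1!·1!/5! = 2/120
(j±m)!: 3!·0!·0!·3!·1!·1! = 36
prefactor² = (2J+1)·Δ·N² = 9/5
  k=0: +1/(0!·2!·0!·0!·1!·1!) = 1/2
Σ = 1/2  ⇒  CG² = 9/5·1/2² = 9/20
CG = +√(9/20) = +0.670820

+√(9/20) ≈ +0.670820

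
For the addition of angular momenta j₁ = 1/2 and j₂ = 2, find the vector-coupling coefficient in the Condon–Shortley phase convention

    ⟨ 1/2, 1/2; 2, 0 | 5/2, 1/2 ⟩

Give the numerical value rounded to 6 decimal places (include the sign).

+√(3/5) ≈ +0.774597

triangle: 0!*1!*4!/6! = 24/720
(j±m)!: 1!*0!*2!*2!*3!*2! = 48
prefactor² = (2J+1)*Δ*N² = 48/5
  k=0: +1/(0!*0!*0!*2!*1!*2!) = 1/4
Σ = 1/4  ⇒  CG² = 48/5*1/4² = 3/5
CG = +√(3/5) = +0.774597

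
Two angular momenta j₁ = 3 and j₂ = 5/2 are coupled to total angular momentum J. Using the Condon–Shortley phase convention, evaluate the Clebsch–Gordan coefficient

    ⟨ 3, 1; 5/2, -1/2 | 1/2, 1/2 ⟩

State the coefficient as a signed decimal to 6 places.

√[2·5!1!0!/7! · 4!2!2!3!1!0!] = √(192/7)
  +(−1)^2/∏(2,3,0,0,1,0)! = 1/12  (running 1/12)
⟨..|..⟩ = √(192/7)·(1/12) = +0.436436

+√(4/21) ≈ +0.436436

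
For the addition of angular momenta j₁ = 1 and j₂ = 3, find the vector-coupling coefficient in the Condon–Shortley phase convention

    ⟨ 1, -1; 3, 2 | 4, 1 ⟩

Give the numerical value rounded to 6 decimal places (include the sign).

+0.327327  (= +√(3/28))

j₁+j₂−J=0  J+j₁−j₂=2  J−j₁+j₂=6  j₁+j₂+J+1=9
(j₁±m₁, j₂±m₂, J±M) = (0,2,5,1,5,3)
P² = 43200/7
sum k=0..0:
  [0] +1/240 = 1/240
S = 1/240
C² = P²·S² = 3/28 ; C = +0.327327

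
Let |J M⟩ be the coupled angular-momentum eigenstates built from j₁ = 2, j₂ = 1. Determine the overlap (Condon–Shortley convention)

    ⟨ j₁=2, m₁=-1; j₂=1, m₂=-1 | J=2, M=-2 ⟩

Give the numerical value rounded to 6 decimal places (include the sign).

+0.577350

√[5·1!3!1!/6! · 1!3!0!2!0!4!] = √(12)
  +(−1)^0/∏(0,1,3,0,0,1)! = 1/6  (running 1/6)
⟨..|..⟩ = √(12)·(1/6) = +0.577350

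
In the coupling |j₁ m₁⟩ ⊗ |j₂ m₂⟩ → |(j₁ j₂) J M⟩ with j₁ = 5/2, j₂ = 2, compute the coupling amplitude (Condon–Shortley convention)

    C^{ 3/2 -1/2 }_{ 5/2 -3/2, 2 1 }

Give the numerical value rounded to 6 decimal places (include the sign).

√[4·3!2!1!/7! · 1!4!3!1!1!2!] = √(96/35)
  +(−1)^2/∏(2,1,2,1,0,0)! = 1/4  (running 1/4)
  +(−1)^3/∏(3,0,1,0,1,1)! = -1/6  (running 1/12)
⟨..|..⟩ = √(96/35)·(1/12) = +0.138013

+√(2/105) ≈ +0.138013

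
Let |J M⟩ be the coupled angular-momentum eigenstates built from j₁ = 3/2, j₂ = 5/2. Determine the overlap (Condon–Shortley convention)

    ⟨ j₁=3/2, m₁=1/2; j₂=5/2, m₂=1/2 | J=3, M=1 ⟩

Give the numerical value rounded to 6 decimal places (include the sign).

+√(1/60) = +0.129099

triangle: 1!·2!·4!/8! = 48/40320
(j±m)!: 2!·1!·3!·2!·4!·2! = 1152
prefactor² = (2J+1)·Δ·N² = 48/5
  k=0: +1/(0!·1!·1!·3!·1!·1!) = 1/6
  k=1: −1/(1!·0!·0!·2!·2!·2!) = -1/8
Σ = 1/24  ⇒  CG² = 48/5·1/24² = 1/60
CG = +√(1/60) = +0.129099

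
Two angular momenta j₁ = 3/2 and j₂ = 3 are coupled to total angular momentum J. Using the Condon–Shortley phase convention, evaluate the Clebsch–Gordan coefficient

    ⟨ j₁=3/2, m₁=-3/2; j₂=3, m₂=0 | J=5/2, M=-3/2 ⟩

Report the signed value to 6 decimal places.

triangle: 2!×1!×4!/8! = 48/40320
(j±m)!: 0!×3!×3!×3!×1!×4! = 5184
prefactor² = (2J+1)×Δ×N² = 1296/35
  k=2: +1/(2!×0!×1!×1!×0!×3!) = 1/12
Σ = 1/12  ⇒  CG² = 1296/35×1/12² = 9/35
CG = +√(9/35) = +0.507093

+0.507093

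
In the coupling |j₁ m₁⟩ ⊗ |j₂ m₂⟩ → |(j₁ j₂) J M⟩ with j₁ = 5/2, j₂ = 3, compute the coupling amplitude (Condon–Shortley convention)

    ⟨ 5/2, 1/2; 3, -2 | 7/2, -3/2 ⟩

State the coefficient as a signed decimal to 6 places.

+0.308607

√[8·2!3!4!/10! · 3!2!1!5!2!5!] = √(1536/7)
  +(−1)^0/∏(0,2,2,1,1,3)! = 1/24  (running 1/24)
  +(−1)^1/∏(1,1,1,0,2,4)! = -1/48  (running 1/48)
⟨..|..⟩ = √(1536/7)·(1/48) = +0.308607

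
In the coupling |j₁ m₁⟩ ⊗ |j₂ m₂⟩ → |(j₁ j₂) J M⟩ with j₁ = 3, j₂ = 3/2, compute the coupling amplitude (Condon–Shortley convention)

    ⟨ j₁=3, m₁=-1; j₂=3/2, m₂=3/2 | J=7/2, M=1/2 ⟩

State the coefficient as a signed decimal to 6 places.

triangle: 1!×5!×2!/9! = 240/362880
(j±m)!: 2!×4!×3!×0!×4!×3! = 41472
prefactor² = (2J+1)×Δ×N² = 1536/7
  k=1: −1/(1!×0!×3!×2!×2!×0!) = -1/24
Σ = -1/24  ⇒  CG² = 1536/7×(-1/24)² = 8/21
CG = −√(8/21) = -0.617213

−√(8/21) = -0.617213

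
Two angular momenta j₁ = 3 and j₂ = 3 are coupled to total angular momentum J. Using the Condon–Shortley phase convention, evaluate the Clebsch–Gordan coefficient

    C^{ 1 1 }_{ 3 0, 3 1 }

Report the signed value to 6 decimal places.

-0.462910

triangle: 5!*1!*1!/8! = 120/40320
(j±m)!: 3!*3!*4!*2!*2!*0! = 3456
prefactor² = (2J+1)*Δ*N² = 216/7
  k=3: −1/(3!*2!*0!*1!*1!*0!) = -1/12
Σ = -1/12  ⇒  CG² = 216/7*(-1/12)² = 3/14
CG = −√(3/14) = -0.462910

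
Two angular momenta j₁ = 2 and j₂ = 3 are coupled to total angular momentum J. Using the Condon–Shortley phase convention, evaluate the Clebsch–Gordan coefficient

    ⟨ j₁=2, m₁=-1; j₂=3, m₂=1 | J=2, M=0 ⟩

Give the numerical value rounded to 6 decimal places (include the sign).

+0.377964

triangle: 3!·1!·3!/8! = 36/40320
(j±m)!: 1!·3!·4!·2!·2!·2! = 1152
prefactor² = (2J+1)·Δ·N² = 36/7
  k=2: +1/(2!·1!·1!·2!·0!·1!) = 1/4
  k=3: −1/(3!·0!·0!·1!·1!·2!) = -1/12
Σ = 1/6  ⇒  CG² = 36/7·1/6² = 1/7
CG = +√(1/7) = +0.377964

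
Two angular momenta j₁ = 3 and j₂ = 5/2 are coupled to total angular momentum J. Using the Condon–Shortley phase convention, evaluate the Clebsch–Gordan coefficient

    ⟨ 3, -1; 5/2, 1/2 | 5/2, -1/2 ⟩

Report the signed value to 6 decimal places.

triangle: 3!·3!·2!/9! = 72/362880
(j±m)!: 2!·4!·3!·2!·2!·3! = 6912
prefactor² = (2J+1)·Δ·N² = 288/35
  k=1: −1/(1!·2!·3!·2!·0!·0!) = -1/24
  k=2: +1/(2!·1!·2!·1!·1!·1!) = 1/4
  k=3: −1/(3!·0!·1!·0!·2!·2!) = -1/24
Σ = 1/6  ⇒  CG² = 288/35·1/6² = 8/35
CG = +√(8/35) = +0.478091

+0.478091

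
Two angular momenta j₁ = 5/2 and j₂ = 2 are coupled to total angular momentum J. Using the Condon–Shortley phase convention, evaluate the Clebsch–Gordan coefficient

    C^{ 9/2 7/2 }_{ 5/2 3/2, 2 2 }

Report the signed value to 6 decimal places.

+0.745356  (= +√(5/9))

√[10·0!5!4!/10! · 4!1!4!0!8!1!] = √(184320)
  +(−1)^0/∏(0,0,1,4,4,0)! = 1/576  (running 1/576)
⟨..|..⟩ = √(184320)·(1/576) = +0.745356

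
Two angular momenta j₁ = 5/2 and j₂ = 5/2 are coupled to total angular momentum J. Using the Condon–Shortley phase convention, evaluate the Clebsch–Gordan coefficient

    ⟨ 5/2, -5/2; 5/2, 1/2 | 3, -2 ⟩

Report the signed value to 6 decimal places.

+√(5/12) = +0.645497

triangle: 2!·3!·3!/9! = 72/362880
(j±m)!: 0!·5!·3!·2!·1!·5! = 172800
prefactor² = (2J+1)·Δ·N² = 240
  k=2: +1/(2!·0!·3!·1!·0!·2!) = 1/24
Σ = 1/24  ⇒  CG² = 240·1/24² = 5/12
CG = +√(5/12) = +0.645497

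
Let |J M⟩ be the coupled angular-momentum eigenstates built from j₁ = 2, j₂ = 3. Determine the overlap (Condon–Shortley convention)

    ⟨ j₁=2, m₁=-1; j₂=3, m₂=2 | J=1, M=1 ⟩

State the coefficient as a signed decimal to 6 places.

−√(2/7) = -0.534522

triangle: 4!·0!·2!/7! = 48/5040
(j±m)!: 1!·3!·5!·1!·2!·0! = 1440
prefactor² = (2J+1)·Δ·N² = 288/7
  k=3: −1/(3!·1!·0!·2!·0!·0!) = -1/12
Σ = -1/12  ⇒  CG² = 288/7·(-1/12)² = 2/7
CG = −√(2/7) = -0.534522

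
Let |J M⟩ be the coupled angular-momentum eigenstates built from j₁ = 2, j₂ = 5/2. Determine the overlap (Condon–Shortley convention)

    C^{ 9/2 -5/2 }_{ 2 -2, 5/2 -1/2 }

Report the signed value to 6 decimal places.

+0.527046

triangle: 0!*4!*5!/10! = 2880/3628800
(j±m)!: 0!*4!*2!*3!*2!*7! = 2903040
prefactor² = (2J+1)*Δ*N² = 23040
  k=0: +1/(0!*0!*4!*2!*0!*3!) = 1/288
Σ = 1/288  ⇒  CG² = 23040*1/288² = 5/18
CG = +√(5/18) = +0.527046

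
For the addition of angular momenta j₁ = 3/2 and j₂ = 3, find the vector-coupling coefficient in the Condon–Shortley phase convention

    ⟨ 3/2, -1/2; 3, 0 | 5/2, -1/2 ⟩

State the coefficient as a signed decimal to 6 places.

−√(6/35) = -0.414039

√[6·2!1!4!/8! · 1!2!3!3!2!3!] = √(216/35)
  +(−1)^1/∏(1,1,1,2,0,2)! = -1/4  (running -1/4)
  +(−1)^2/∏(2,0,0,1,1,3)! = 1/12  (running -1/6)
⟨..|..⟩ = √(216/35)·(-1/6) = -0.414039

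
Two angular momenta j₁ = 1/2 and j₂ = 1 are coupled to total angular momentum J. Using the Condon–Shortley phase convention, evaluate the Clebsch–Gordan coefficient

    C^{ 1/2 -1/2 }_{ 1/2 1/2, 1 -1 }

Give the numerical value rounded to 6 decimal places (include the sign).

+0.816497

√[2·1!0!1!/3! · 1!0!0!2!0!1!] = √(2/3)
  +(−1)^0/∏(0,1,0,0,0,1)! = 1  (running 1)
⟨..|..⟩ = √(2/3)·(1) = +0.816497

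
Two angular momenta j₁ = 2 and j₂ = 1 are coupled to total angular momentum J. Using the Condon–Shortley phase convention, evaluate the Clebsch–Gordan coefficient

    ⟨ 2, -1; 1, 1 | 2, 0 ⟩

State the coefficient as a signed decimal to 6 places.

-0.707107  (= −√(1/2))

triangle: 1!×3!×1!/6! = 6/720
(j±m)!: 1!×3!×2!×0!×2!×2! = 48
prefactor² = (2J+1)×Δ×N² = 2
  k=1: −1/(1!×0!×2!×1!×1!×0!) = -1/2
Σ = -1/2  ⇒  CG² = 2×(-1/2)² = 1/2
CG = −√(1/2) = -0.707107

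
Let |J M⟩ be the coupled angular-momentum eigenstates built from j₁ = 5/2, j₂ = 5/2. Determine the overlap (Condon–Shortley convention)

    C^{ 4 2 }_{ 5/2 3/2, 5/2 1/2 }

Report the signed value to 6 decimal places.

j₁+j₂−J=1  J+j₁−j₂=4  J−j₁+j₂=4  j₁+j₂+J+1=10
(j₁±m₁, j₂±m₂, J±M) = (4,1,3,2,6,2)
P² = 20736/35
sum k=0..1:
  [0] +1/36 = 1/36
  [1] −1/96 = -1/96
S = 5/288
C² = P²·S² = 5/28 ; C = +0.422577

+√(5/28) = +0.422577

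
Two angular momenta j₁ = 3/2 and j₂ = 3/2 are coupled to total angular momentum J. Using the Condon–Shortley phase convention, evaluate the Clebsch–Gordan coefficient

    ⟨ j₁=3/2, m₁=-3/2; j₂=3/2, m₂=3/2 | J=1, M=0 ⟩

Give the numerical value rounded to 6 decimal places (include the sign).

j₁+j₂−J=2  J+j₁−j₂=1  J−j₁+j₂=1  j₁+j₂+J+1=5
(j₁±m₁, j₂±m₂, J±M) = (0,3,3,0,1,1)
P² = 9/5
sum k=2..2:
  [2] +1/2 = 1/2
S = 1/2
C² = P²·S² = 9/20 ; C = +0.670820

+0.670820  (= +√(9/20))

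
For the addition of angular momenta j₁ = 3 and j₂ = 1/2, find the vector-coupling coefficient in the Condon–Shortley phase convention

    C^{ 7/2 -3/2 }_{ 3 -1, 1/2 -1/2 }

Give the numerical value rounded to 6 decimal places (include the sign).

√[8·0!6!1!/8! · 2!4!0!1!2!5!] = √(11520/7)
  +(−1)^0/∏(0,0,4,0,2,1)! = 1/48  (running 1/48)
⟨..|..⟩ = √(11520/7)·(1/48) = +0.845154

+0.845154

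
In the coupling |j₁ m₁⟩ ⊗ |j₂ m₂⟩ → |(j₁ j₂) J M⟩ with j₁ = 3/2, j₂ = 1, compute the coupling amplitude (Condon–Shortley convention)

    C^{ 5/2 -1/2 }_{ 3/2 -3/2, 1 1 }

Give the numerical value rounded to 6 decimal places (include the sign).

+√(1/10) ≈ +0.316228

j₁+j₂−J=0  J+j₁−j₂=3  J−j₁+j₂=2  j₁+j₂+J+1=6
(j₁±m₁, j₂±m₂, J±M) = (0,3,2,0,2,3)
P² = 72/5
sum k=0..0:
  [0] +1/12 = 1/12
S = 1/12
C² = P²·S² = 1/10 ; C = +0.316228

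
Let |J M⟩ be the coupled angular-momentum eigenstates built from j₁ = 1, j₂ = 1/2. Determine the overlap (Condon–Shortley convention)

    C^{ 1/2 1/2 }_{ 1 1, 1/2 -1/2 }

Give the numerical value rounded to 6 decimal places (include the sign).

+0.816497

triangle: 1!*1!*0!/3! = 1/6
(j±m)!: 2!*0!*0!*1!*1!*0! = 2
prefactor² = (2J+1)*Δ*N² = 2/3
  k=0: +1/(0!*1!*0!*0!*1!*0!) = 1
Σ = 1  ⇒  CG² = 2/3*1² = 2/3
CG = +√(2/3) = +0.816497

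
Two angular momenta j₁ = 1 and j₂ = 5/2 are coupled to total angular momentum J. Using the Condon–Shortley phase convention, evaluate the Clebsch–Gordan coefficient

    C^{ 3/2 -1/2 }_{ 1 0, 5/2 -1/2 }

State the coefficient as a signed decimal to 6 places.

−√(2/5) ≈ -0.632456

triangle: 2!·0!·3!/6! = 12/720
(j±m)!: 1!·1!·2!·3!·1!·2! = 24
prefactor² = (2J+1)·Δ·N² = 8/5
  k=1: −1/(1!·1!·0!·1!·0!·2!) = -1/2
Σ = -1/2  ⇒  CG² = 8/5·(-1/2)² = 2/5
CG = −√(2/5) = -0.632456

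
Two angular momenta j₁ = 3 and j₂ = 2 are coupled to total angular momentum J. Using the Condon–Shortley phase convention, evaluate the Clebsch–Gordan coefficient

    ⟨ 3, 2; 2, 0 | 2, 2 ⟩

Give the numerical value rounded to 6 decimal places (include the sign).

−√(5/14) = -0.597614

j₁+j₂−J=3  J+j₁−j₂=3  J−j₁+j₂=1  j₁+j₂+J+1=8
(j₁±m₁, j₂±m₂, J±M) = (5,1,2,2,4,0)
P² = 360/7
sum k=1..1:
  [1] −1/12 = -1/12
S = -1/12
C² = P²·S² = 5/14 ; C = -0.597614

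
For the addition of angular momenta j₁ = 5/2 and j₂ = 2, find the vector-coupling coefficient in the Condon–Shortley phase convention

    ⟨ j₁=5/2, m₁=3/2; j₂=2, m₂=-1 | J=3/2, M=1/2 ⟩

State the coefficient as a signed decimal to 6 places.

√[4·3!2!1!/7! · 4!1!1!3!2!1!] = √(96/35)
  +(−1)^0/∏(0,3,1,1,1,0)! = 1/6  (running 1/6)
  +(−1)^1/∏(1,2,0,0,2,1)! = -1/4  (running -1/12)
⟨..|..⟩ = √(96/35)·(-1/12) = -0.138013

−√(2/105) = -0.138013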